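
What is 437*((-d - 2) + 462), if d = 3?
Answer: 199709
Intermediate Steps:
437*((-d - 2) + 462) = 437*((-1*3 - 2) + 462) = 437*((-3 - 2) + 462) = 437*(-5 + 462) = 437*457 = 199709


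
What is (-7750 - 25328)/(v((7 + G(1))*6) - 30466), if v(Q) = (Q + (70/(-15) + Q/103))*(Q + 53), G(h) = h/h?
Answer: 5110551/4023530 ≈ 1.2702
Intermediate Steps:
G(h) = 1
v(Q) = (53 + Q)*(-14/3 + 104*Q/103) (v(Q) = (Q + (70*(-1/15) + Q*(1/103)))*(53 + Q) = (Q + (-14/3 + Q/103))*(53 + Q) = (-14/3 + 104*Q/103)*(53 + Q) = (53 + Q)*(-14/3 + 104*Q/103))
(-7750 - 25328)/(v((7 + G(1))*6) - 30466) = (-7750 - 25328)/((-742/3 + 104*((7 + 1)*6)²/103 + 15094*((7 + 1)*6)/309) - 30466) = -33078/((-742/3 + 104*(8*6)²/103 + 15094*(8*6)/309) - 30466) = -33078/((-742/3 + (104/103)*48² + (15094/309)*48) - 30466) = -33078/((-742/3 + (104/103)*2304 + 241504/103) - 30466) = -33078/((-742/3 + 239616/103 + 241504/103) - 30466) = -33078/(1366934/309 - 30466) = -33078/(-8047060/309) = -33078*(-309/8047060) = 5110551/4023530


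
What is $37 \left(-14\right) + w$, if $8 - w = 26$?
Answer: $-536$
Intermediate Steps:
$w = -18$ ($w = 8 - 26 = -18$)
$37 \left(-14\right) + w = 37 \left(-14\right) - 18 = -518 - 18 = -536$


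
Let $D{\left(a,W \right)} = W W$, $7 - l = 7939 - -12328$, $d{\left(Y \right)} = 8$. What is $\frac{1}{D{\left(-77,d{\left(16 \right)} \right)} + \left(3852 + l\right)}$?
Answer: $- \frac{1}{16344} \approx -6.1185 \cdot 10^{-5}$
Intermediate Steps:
$l = -20260$ ($l = 7 - \left(7939 - -12328\right) = 7 - \left(7939 + 12328\right) = 7 - 20267 = -20260$)
$D{\left(a,W \right)} = W^{2}$
$\frac{1}{D{\left(-77,d{\left(16 \right)} \right)} + \left(3852 + l\right)} = \frac{1}{8^{2} + \left(3852 - 20260\right)} = \frac{1}{64 - 16408} = \frac{1}{-16344} = - \frac{1}{16344}$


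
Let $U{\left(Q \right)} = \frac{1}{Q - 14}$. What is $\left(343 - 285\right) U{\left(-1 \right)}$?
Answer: $- \frac{58}{15} \approx -3.8667$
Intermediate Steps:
$U{\left(Q \right)} = \frac{1}{-14 + Q}$
$\left(343 - 285\right) U{\left(-1 \right)} = \frac{343 - 285}{-14 - 1} = \frac{58}{-15} = 58 \left(- \frac{1}{15}\right) = - \frac{58}{15}$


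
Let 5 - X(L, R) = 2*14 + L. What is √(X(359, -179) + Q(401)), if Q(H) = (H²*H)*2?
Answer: 2*√32240505 ≈ 11356.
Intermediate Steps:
X(L, R) = -23 - L (X(L, R) = 5 - (2*14 + L) = 5 - (28 + L) = 5 + (-28 - L) = -23 - L)
Q(H) = 2*H³ (Q(H) = H³*2 = 2*H³)
√(X(359, -179) + Q(401)) = √((-23 - 1*359) + 2*401³) = √((-23 - 359) + 2*64481201) = √(-382 + 128962402) = √128962020 = 2*√32240505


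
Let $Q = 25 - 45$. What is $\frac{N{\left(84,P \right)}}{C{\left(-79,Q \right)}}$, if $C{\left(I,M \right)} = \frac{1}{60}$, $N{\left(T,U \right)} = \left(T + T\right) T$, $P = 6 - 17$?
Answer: $846720$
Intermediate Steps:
$P = -11$ ($P = 6 - 17 = -11$)
$N{\left(T,U \right)} = 2 T^{2}$ ($N{\left(T,U \right)} = 2 T T = 2 T^{2}$)
$Q = -20$
$C{\left(I,M \right)} = \frac{1}{60}$
$\frac{N{\left(84,P \right)}}{C{\left(-79,Q \right)}} = 2 \cdot 84^{2} \frac{1}{\frac{1}{60}} = 2 \cdot 7056 \cdot 60 = 14112 \cdot 60 = 846720$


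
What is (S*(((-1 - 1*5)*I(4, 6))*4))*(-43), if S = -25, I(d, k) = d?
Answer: -103200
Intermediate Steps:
(S*(((-1 - 1*5)*I(4, 6))*4))*(-43) = -25*(-1 - 1*5)*4*4*(-43) = -25*(-1 - 5)*4*4*(-43) = -25*(-6*4)*4*(-43) = -(-600)*4*(-43) = -25*(-96)*(-43) = 2400*(-43) = -103200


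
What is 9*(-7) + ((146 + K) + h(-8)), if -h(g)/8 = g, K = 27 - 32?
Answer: 142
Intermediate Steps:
K = -5
h(g) = -8*g
9*(-7) + ((146 + K) + h(-8)) = 9*(-7) + ((146 - 5) - 8*(-8)) = -63 + (141 + 64) = -63 + 205 = 142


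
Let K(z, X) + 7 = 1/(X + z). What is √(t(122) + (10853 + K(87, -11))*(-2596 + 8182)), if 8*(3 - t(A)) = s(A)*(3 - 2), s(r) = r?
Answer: 7*√4945781/2 ≈ 7783.7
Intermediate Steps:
K(z, X) = -7 + 1/(X + z)
t(A) = 3 - A/8 (t(A) = 3 - A*(3 - 2)/8 = 3 - A/8)
√(t(122) + (10853 + K(87, -11))*(-2596 + 8182)) = √((3 - ⅛*122) + (10853 + (1 - 7*(-11) - 7*87)/(-11 + 87))*(-2596 + 8182)) = √((3 - 61/4) + (10853 + (1 + 77 - 609)/76)*5586) = √(-49/4 + (10853 + (1/76)*(-531))*5586) = √(-49/4 + (10853 - 531/76)*5586) = √(-49/4 + (824297/76)*5586) = √(-49/4 + 121171659/2) = √(242343269/4) = 7*√4945781/2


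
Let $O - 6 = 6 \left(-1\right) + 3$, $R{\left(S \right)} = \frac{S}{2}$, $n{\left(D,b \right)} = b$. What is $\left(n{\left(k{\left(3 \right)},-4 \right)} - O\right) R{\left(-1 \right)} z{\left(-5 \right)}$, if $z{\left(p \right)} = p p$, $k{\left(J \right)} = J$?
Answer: $\frac{175}{2} \approx 87.5$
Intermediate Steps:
$R{\left(S \right)} = \frac{S}{2}$ ($R{\left(S \right)} = S \frac{1}{2} = \frac{S}{2}$)
$O = 3$ ($O = 6 + \left(6 \left(-1\right) + 3\right) = 6 + \left(-6 + 3\right) = 6 - 3 = 3$)
$z{\left(p \right)} = p^{2}$
$\left(n{\left(k{\left(3 \right)},-4 \right)} - O\right) R{\left(-1 \right)} z{\left(-5 \right)} = \left(-4 - 3\right) \frac{1}{2} \left(-1\right) \left(-5\right)^{2} = \left(-4 - 3\right) \left(- \frac{1}{2}\right) 25 = \left(-7\right) \left(- \frac{1}{2}\right) 25 = \frac{7}{2} \cdot 25 = \frac{175}{2}$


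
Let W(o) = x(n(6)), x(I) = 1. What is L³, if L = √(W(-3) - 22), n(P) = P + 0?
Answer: -21*I*√21 ≈ -96.234*I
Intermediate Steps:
n(P) = P
W(o) = 1
L = I*√21 (L = √(1 - 22) = √(-21) = I*√21 ≈ 4.5826*I)
L³ = (I*√21)³ = -21*I*√21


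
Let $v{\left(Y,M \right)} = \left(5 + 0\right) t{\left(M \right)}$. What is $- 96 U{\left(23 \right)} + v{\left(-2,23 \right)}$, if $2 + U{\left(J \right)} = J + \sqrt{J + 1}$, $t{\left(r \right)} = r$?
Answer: $-1901 - 192 \sqrt{6} \approx -2371.3$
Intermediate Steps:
$U{\left(J \right)} = -2 + J + \sqrt{1 + J}$ ($U{\left(J \right)} = -2 + \left(J + \sqrt{J + 1}\right) = -2 + \left(J + \sqrt{1 + J}\right) = -2 + J + \sqrt{1 + J}$)
$v{\left(Y,M \right)} = 5 M$ ($v{\left(Y,M \right)} = \left(5 + 0\right) M = 5 M$)
$- 96 U{\left(23 \right)} + v{\left(-2,23 \right)} = - 96 \left(-2 + 23 + \sqrt{1 + 23}\right) + 5 \cdot 23 = - 96 \left(-2 + 23 + \sqrt{24}\right) + 115 = - 96 \left(-2 + 23 + 2 \sqrt{6}\right) + 115 = - 96 \left(21 + 2 \sqrt{6}\right) + 115 = \left(-2016 - 192 \sqrt{6}\right) + 115 = -1901 - 192 \sqrt{6}$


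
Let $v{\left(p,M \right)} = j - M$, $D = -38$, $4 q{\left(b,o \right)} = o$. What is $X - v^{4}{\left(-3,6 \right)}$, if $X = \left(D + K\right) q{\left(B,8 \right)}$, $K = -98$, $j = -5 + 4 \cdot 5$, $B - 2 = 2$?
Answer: $-6833$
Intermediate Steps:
$B = 4$ ($B = 2 + 2 = 4$)
$q{\left(b,o \right)} = \frac{o}{4}$
$j = 15$ ($j = -5 + 20 = 15$)
$v{\left(p,M \right)} = 15 - M$
$X = -272$ ($X = \left(-38 - 98\right) \frac{1}{4} \cdot 8 = \left(-136\right) 2 = -272$)
$X - v^{4}{\left(-3,6 \right)} = -272 - \left(15 - 6\right)^{4} = -272 - 9^{4} = -272 - 6561 = -6833$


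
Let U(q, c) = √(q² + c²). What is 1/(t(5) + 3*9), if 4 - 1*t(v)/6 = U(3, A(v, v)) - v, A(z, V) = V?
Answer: 9/593 + 2*√34/1779 ≈ 0.021732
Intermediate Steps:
U(q, c) = √(c² + q²)
t(v) = 24 - 6*√(9 + v²) + 6*v (t(v) = 24 - 6*(√(v² + 3²) - v) = 24 - 6*(√(v² + 9) - v) = 24 - 6*(√(9 + v²) - v) = 24 + (-6*√(9 + v²) + 6*v) = 24 - 6*√(9 + v²) + 6*v)
1/(t(5) + 3*9) = 1/((24 - 6*√(9 + 5²) + 6*5) + 3*9) = 1/((24 - 6*√(9 + 25) + 30) + 27) = 1/((24 - 6*√34 + 30) + 27) = 1/((54 - 6*√34) + 27) = 1/(81 - 6*√34)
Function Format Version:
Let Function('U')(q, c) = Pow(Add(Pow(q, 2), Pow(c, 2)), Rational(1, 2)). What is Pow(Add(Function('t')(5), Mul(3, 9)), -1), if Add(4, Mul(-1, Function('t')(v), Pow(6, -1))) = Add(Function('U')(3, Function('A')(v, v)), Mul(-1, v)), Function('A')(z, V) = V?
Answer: Add(Rational(9, 593), Mul(Rational(2, 1779), Pow(34, Rational(1, 2)))) ≈ 0.021732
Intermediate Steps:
Function('U')(q, c) = Pow(Add(Pow(c, 2), Pow(q, 2)), Rational(1, 2))
Function('t')(v) = Add(24, Mul(-6, Pow(Add(9, Pow(v, 2)), Rational(1, 2))), Mul(6, v)) (Function('t')(v) = Add(24, Mul(-6, Add(Pow(Add(Pow(v, 2), Pow(3, 2)), Rational(1, 2)), Mul(-1, v)))) = Add(24, Mul(-6, Add(Pow(Add(Pow(v, 2), 9), Rational(1, 2)), Mul(-1, v)))) = Add(24, Mul(-6, Add(Pow(Add(9, Pow(v, 2)), Rational(1, 2)), Mul(-1, v)))) = Add(24, Add(Mul(-6, Pow(Add(9, Pow(v, 2)), Rational(1, 2))), Mul(6, v))) = Add(24, Mul(-6, Pow(Add(9, Pow(v, 2)), Rational(1, 2))), Mul(6, v)))
Pow(Add(Function('t')(5), Mul(3, 9)), -1) = Pow(Add(Add(24, Mul(-6, Pow(Add(9, Pow(5, 2)), Rational(1, 2))), Mul(6, 5)), Mul(3, 9)), -1) = Pow(Add(Add(24, Mul(-6, Pow(Add(9, 25), Rational(1, 2))), 30), 27), -1) = Pow(Add(Add(24, Mul(-6, Pow(34, Rational(1, 2))), 30), 27), -1) = Pow(Add(Add(54, Mul(-6, Pow(34, Rational(1, 2)))), 27), -1) = Pow(Add(81, Mul(-6, Pow(34, Rational(1, 2)))), -1)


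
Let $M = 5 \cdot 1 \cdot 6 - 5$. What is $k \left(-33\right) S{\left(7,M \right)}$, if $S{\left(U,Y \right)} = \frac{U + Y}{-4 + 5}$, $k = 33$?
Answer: $-34848$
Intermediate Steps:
$M = 25$ ($M = 5 \cdot 6 - 5 = 30 - 5 = 25$)
$S{\left(U,Y \right)} = U + Y$ ($S{\left(U,Y \right)} = \frac{U + Y}{1} = \left(U + Y\right) 1 = U + Y$)
$k \left(-33\right) S{\left(7,M \right)} = 33 \left(-33\right) \left(7 + 25\right) = \left(-1089\right) 32 = -34848$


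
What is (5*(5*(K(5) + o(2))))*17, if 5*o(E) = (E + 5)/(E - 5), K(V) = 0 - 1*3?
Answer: -4420/3 ≈ -1473.3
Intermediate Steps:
K(V) = -3 (K(V) = 0 - 3 = -3)
o(E) = (5 + E)/(5*(-5 + E)) (o(E) = ((E + 5)/(E - 5))/5 = ((5 + E)/(-5 + E))/5 = (5 + E)/(5*(-5 + E)))
(5*(5*(K(5) + o(2))))*17 = (5*(5*(-3 + (5 + 2)/(5*(-5 + 2)))))*17 = (5*(5*(-3 + (⅕)*7/(-3))))*17 = (5*(5*(-3 + (⅕)*(-⅓)*7)))*17 = (5*(5*(-3 - 7/15)))*17 = (5*(5*(-52/15)))*17 = (5*(-52/3))*17 = -260/3*17 = -4420/3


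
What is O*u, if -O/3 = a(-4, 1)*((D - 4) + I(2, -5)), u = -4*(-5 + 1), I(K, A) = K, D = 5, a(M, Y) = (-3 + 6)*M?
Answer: 1728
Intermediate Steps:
a(M, Y) = 3*M
u = 16 (u = -4*(-4) = 16)
O = 108 (O = -3*3*(-4)*((5 - 4) + 2) = -(-36)*(1 + 2) = -(-36)*3 = -3*(-36) = 108)
O*u = 108*16 = 1728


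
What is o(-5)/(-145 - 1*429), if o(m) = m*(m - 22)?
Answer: -135/574 ≈ -0.23519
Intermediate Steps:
o(m) = m*(-22 + m)
o(-5)/(-145 - 1*429) = (-5*(-22 - 5))/(-145 - 1*429) = (-5*(-27))/(-145 - 429) = 135/(-574) = 135*(-1/574) = -135/574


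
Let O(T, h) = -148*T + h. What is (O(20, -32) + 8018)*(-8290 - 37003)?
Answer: -227642618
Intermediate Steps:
O(T, h) = h - 148*T
(O(20, -32) + 8018)*(-8290 - 37003) = ((-32 - 148*20) + 8018)*(-8290 - 37003) = ((-32 - 2960) + 8018)*(-45293) = (-2992 + 8018)*(-45293) = 5026*(-45293) = -227642618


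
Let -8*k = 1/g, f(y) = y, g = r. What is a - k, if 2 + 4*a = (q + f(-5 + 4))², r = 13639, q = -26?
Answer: 19831107/109112 ≈ 181.75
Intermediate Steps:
g = 13639
k = -1/109112 (k = -⅛/13639 = -⅛*1/13639 = -1/109112 ≈ -9.1649e-6)
a = 727/4 (a = -½ + (-26 + (-5 + 4))²/4 = -½ + (-26 - 1)²/4 = -½ + (¼)*(-27)² = -½ + (¼)*729 = -½ + 729/4 = 727/4 ≈ 181.75)
a - k = 727/4 - 1*(-1/109112) = 727/4 + 1/109112 = 19831107/109112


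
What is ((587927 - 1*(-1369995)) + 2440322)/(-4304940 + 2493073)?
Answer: -4398244/1811867 ≈ -2.4275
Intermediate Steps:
((587927 - 1*(-1369995)) + 2440322)/(-4304940 + 2493073) = ((587927 + 1369995) + 2440322)/(-1811867) = (1957922 + 2440322)*(-1/1811867) = 4398244*(-1/1811867) = -4398244/1811867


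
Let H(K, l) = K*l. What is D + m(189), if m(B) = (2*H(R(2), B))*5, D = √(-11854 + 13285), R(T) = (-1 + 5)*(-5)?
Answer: -37800 + 3*√159 ≈ -37762.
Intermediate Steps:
R(T) = -20 (R(T) = 4*(-5) = -20)
D = 3*√159 (D = √1431 = 3*√159 ≈ 37.829)
m(B) = -200*B (m(B) = (2*(-20*B))*5 = -40*B*5 = -200*B)
D + m(189) = 3*√159 - 200*189 = 3*√159 - 37800 = -37800 + 3*√159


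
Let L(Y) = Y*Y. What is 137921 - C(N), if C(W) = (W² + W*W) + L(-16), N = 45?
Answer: 133615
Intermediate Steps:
L(Y) = Y²
C(W) = 256 + 2*W² (C(W) = (W² + W*W) + (-16)² = (W² + W²) + 256 = 2*W² + 256 = 256 + 2*W²)
137921 - C(N) = 137921 - (256 + 2*45²) = 137921 - (256 + 2*2025) = 137921 - (256 + 4050) = 137921 - 1*4306 = 137921 - 4306 = 133615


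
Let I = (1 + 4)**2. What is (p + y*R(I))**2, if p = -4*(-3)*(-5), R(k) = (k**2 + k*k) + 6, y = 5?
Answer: 38688400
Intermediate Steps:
I = 25 (I = 5**2 = 25)
R(k) = 6 + 2*k**2 (R(k) = (k**2 + k**2) + 6 = 2*k**2 + 6 = 6 + 2*k**2)
p = -60 (p = 12*(-5) = -60)
(p + y*R(I))**2 = (-60 + 5*(6 + 2*25**2))**2 = (-60 + 5*(6 + 2*625))**2 = (-60 + 5*(6 + 1250))**2 = (-60 + 5*1256)**2 = (-60 + 6280)**2 = 6220**2 = 38688400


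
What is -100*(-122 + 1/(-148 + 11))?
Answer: 1671500/137 ≈ 12201.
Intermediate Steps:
-100*(-122 + 1/(-148 + 11)) = -100*(-122 + 1/(-137)) = -100*(-122 - 1/137) = -100*(-16715/137) = 1671500/137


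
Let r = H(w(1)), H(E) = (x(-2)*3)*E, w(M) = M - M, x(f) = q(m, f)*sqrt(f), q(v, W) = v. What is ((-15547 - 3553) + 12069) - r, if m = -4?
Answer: -7031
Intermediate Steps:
x(f) = -4*sqrt(f)
w(M) = 0
H(E) = -12*I*E*sqrt(2) (H(E) = (-4*I*sqrt(2)*3)*E = (-12*I*sqrt(2))*E = -12*I*E*sqrt(2))
r = 0 (r = -12*I*0*sqrt(2) = 0)
((-15547 - 3553) + 12069) - r = ((-15547 - 3553) + 12069) - 1*0 = (-19100 + 12069) + 0 = -7031 + 0 = -7031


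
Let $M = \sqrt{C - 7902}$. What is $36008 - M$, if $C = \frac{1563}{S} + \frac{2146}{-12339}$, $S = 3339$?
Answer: $36008 - \frac{i \sqrt{18398655806847771}}{1525923} \approx 36008.0 - 88.891 i$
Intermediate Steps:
$C = \frac{1346707}{4577769}$ ($C = \frac{1563}{3339} + \frac{2146}{-12339} = 1563 \cdot \frac{1}{3339} + 2146 \left(- \frac{1}{12339}\right) = \frac{521}{1113} - \frac{2146}{12339} = \frac{1346707}{4577769} \approx 0.29418$)
$M = \frac{i \sqrt{18398655806847771}}{1525923}$ ($M = \sqrt{\frac{1346707}{4577769} - 7902} = \sqrt{- \frac{36172183931}{4577769}} = \frac{i \sqrt{18398655806847771}}{1525923} \approx 88.892 i$)
$36008 - M = 36008 - \frac{i \sqrt{18398655806847771}}{1525923}$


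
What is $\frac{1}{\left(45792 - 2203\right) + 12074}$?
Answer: $\frac{1}{55663} \approx 1.7965 \cdot 10^{-5}$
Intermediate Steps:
$\frac{1}{\left(45792 - 2203\right) + 12074} = \frac{1}{43589 + 12074} = \frac{1}{55663}$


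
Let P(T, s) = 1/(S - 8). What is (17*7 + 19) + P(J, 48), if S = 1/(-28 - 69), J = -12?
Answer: 107129/777 ≈ 137.88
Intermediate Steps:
S = -1/97 (S = 1/(-97) = -1/97 ≈ -0.010309)
P(T, s) = -97/777 (P(T, s) = 1/(-1/97 - 8) = 1/(-777/97) = -97/777)
(17*7 + 19) + P(J, 48) = (17*7 + 19) - 97/777 = (119 + 19) - 97/777 = 138 - 97/777 = 107129/777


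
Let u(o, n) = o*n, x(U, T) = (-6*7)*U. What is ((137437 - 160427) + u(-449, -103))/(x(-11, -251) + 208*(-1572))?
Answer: -23257/326514 ≈ -0.071228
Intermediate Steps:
x(U, T) = -42*U
u(o, n) = n*o
((137437 - 160427) + u(-449, -103))/(x(-11, -251) + 208*(-1572)) = ((137437 - 160427) - 103*(-449))/(-42*(-11) + 208*(-1572)) = (-22990 + 46247)/(462 - 326976) = 23257/(-326514) = 23257*(-1/326514) = -23257/326514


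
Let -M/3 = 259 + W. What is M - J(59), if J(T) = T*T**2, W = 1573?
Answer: -210875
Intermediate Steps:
J(T) = T**3
M = -5496 (M = -3*(259 + 1573) = -3*1832 = -5496)
M - J(59) = -5496 - 1*59**3 = -5496 - 1*205379 = -5496 - 205379 = -210875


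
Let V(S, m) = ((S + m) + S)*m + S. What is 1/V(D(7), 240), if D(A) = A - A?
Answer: 1/57600 ≈ 1.7361e-5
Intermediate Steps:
D(A) = 0
V(S, m) = S + m*(m + 2*S) (V(S, m) = (m + 2*S)*m + S = m*(m + 2*S) + S = S + m*(m + 2*S))
1/V(D(7), 240) = 1/(0 + 240² + 2*0*240) = 1/(0 + 57600 + 0) = 1/57600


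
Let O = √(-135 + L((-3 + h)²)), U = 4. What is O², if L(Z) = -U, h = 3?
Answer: -139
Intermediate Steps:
L(Z) = -4 (L(Z) = -1*4 = -4)
O = I*√139 (O = √(-135 - 4) = √(-139) = I*√139 ≈ 11.79*I)
O² = (I*√139)² = -139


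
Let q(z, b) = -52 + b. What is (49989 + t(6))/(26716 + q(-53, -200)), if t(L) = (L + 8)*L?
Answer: 50073/26464 ≈ 1.8921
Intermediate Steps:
t(L) = L*(8 + L) (t(L) = (8 + L)*L = L*(8 + L))
(49989 + t(6))/(26716 + q(-53, -200)) = (49989 + 6*(8 + 6))/(26716 + (-52 - 200)) = (49989 + 6*14)/(26716 - 252) = (49989 + 84)/26464 = 50073*(1/26464) = 50073/26464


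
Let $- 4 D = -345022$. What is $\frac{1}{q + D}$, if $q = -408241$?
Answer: $- \frac{2}{643971} \approx -3.1057 \cdot 10^{-6}$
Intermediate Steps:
$D = \frac{172511}{2}$ ($D = \left(- \frac{1}{4}\right) \left(-345022\right) = \frac{172511}{2} \approx 86256.0$)
$\frac{1}{q + D} = \frac{1}{-408241 + \frac{172511}{2}} = \frac{1}{- \frac{643971}{2}} = - \frac{2}{643971}$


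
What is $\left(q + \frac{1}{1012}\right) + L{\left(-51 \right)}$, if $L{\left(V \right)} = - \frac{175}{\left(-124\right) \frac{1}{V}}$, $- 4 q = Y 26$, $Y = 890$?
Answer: $- \frac{91872507}{15686} \approx -5857.0$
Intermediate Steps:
$q = -5785$ ($q = - \frac{890 \cdot 26}{4} = \left(- \frac{1}{4}\right) 23140 = -5785$)
$L{\left(V \right)} = \frac{175 V}{124}$ ($L{\left(V \right)} = - 175 \left(- \frac{V}{124}\right) = \frac{175 V}{124}$)
$\left(q + \frac{1}{1012}\right) + L{\left(-51 \right)} = \left(-5785 + \frac{1}{1012}\right) + \frac{175}{124} \left(-51\right) = \left(-5785 + \frac{1}{1012}\right) - \frac{8925}{124} = - \frac{5854419}{1012} - \frac{8925}{124} = - \frac{91872507}{15686}$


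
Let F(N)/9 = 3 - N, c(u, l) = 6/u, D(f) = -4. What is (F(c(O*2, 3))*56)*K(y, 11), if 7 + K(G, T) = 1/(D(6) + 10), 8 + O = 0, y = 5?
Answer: -23247/2 ≈ -11624.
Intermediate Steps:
O = -8 (O = -8 + 0 = -8)
K(G, T) = -41/6 (K(G, T) = -7 + 1/(-4 + 10) = -7 + 1/6 = -7 + ⅙ = -41/6)
F(N) = 27 - 9*N (F(N) = 9*(3 - N) = 27 - 9*N)
(F(c(O*2, 3))*56)*K(y, 11) = ((27 - 54/((-8*2)))*56)*(-41/6) = ((27 - 54/(-16))*56)*(-41/6) = ((27 - 54*(-1)/16)*56)*(-41/6) = ((27 - 9*(-3/8))*56)*(-41/6) = ((27 + 27/8)*56)*(-41/6) = ((243/8)*56)*(-41/6) = 1701*(-41/6) = -23247/2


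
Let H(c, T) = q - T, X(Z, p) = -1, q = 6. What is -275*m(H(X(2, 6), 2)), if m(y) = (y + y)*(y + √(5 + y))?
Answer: -15400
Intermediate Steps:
H(c, T) = 6 - T
m(y) = 2*y*(y + √(5 + y)) (m(y) = (2*y)*(y + √(5 + y)) = 2*y*(y + √(5 + y)))
-275*m(H(X(2, 6), 2)) = -550*(6 - 1*2)*((6 - 1*2) + √(5 + (6 - 1*2))) = -550*(6 - 2)*((6 - 2) + √(5 + (6 - 2))) = -550*4*(4 + √(5 + 4)) = -550*4*(4 + √9) = -550*4*(4 + 3) = -550*4*7 = -275*56 = -15400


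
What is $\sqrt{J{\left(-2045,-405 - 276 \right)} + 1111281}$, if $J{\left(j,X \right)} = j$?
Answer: $2 \sqrt{277309} \approx 1053.2$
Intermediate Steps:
$\sqrt{J{\left(-2045,-405 - 276 \right)} + 1111281} = \sqrt{-2045 + 1111281} = \sqrt{1109236} = 2 \sqrt{277309}$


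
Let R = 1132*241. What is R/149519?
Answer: 272812/149519 ≈ 1.8246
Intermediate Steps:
R = 272812
R/149519 = 272812/149519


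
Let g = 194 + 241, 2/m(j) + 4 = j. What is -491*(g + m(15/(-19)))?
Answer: -19417577/91 ≈ -2.1338e+5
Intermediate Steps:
m(j) = 2/(-4 + j)
g = 435
-491*(g + m(15/(-19))) = -491*(435 + 2/(-4 + 15/(-19))) = -491*(435 + 2/(-4 + 15*(-1/19))) = -491*(435 + 2/(-4 - 15/19)) = -491*(435 + 2/(-91/19)) = -491*(435 + 2*(-19/91)) = -491*(435 - 38/91) = -491*39547/91 = -19417577/91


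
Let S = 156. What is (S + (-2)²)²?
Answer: 25600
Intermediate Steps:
(S + (-2)²)² = (156 + (-2)²)² = (156 + 4)² = 160² = 25600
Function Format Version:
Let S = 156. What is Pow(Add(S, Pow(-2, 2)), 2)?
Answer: 25600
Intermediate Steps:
Pow(Add(S, Pow(-2, 2)), 2) = Pow(Add(156, Pow(-2, 2)), 2) = Pow(Add(156, 4), 2) = Pow(160, 2) = 25600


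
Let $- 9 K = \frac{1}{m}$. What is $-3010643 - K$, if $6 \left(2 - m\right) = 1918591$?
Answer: $- \frac{17328469308893}{5755737} \approx -3.0106 \cdot 10^{6}$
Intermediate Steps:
$m = - \frac{1918579}{6}$ ($m = 2 - \frac{1918591}{6} = - \frac{1918579}{6} \approx -3.1976 \cdot 10^{5}$)
$K = \frac{2}{5755737}$ ($K = - \frac{1}{9 \left(- \frac{1918579}{6}\right)} = \left(- \frac{1}{9}\right) \left(- \frac{6}{1918579}\right) = \frac{2}{5755737} \approx 3.4748 \cdot 10^{-7}$)
$-3010643 - K = -3010643 - \frac{2}{5755737} = - \frac{17328469308893}{5755737}$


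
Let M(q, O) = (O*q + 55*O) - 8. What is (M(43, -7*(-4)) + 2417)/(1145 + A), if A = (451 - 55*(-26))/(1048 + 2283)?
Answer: 17164643/3815876 ≈ 4.4982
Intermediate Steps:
M(q, O) = -8 + 55*O + O*q (M(q, O) = (55*O + O*q) - 8 = -8 + 55*O + O*q)
A = 1881/3331 (A = (451 + 1430)/3331 = 1881*(1/3331) = 1881/3331 ≈ 0.56470)
(M(43, -7*(-4)) + 2417)/(1145 + A) = ((-8 + 55*(-7*(-4)) - 7*(-4)*43) + 2417)/(1145 + 1881/3331) = ((-8 + 55*28 + 28*43) + 2417)/(3815876/3331) = ((-8 + 1540 + 1204) + 2417)*(3331/3815876) = (2736 + 2417)*(3331/3815876) = 5153*(3331/3815876) = 17164643/3815876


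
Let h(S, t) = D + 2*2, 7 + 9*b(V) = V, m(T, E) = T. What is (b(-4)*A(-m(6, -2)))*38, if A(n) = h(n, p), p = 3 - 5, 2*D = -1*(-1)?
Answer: -209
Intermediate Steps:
D = ½ (D = (-1*(-1))/2 = (½)*1 = ½ ≈ 0.50000)
p = -2
b(V) = -7/9 + V/9
h(S, t) = 9/2 (h(S, t) = ½ + 2*2 = ½ + 4 = 9/2)
A(n) = 9/2
(b(-4)*A(-m(6, -2)))*38 = ((-7/9 + (⅑)*(-4))*(9/2))*38 = ((-7/9 - 4/9)*(9/2))*38 = -11/9*9/2*38 = -11/2*38 = -209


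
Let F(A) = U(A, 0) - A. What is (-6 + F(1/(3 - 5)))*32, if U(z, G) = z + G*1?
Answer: -192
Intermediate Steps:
U(z, G) = G + z (U(z, G) = z + G = G + z)
F(A) = 0 (F(A) = (0 + A) - A = A - A = 0)
(-6 + F(1/(3 - 5)))*32 = (-6 + 0)*32 = -6*32 = -192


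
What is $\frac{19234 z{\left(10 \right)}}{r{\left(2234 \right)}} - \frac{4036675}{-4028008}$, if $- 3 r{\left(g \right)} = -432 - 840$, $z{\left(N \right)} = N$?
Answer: $\frac{97057326115}{213484424} \approx 454.63$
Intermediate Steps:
$r{\left(g \right)} = 424$ ($r{\left(g \right)} = - \frac{-432 - 840}{3} = \left(- \frac{1}{3}\right) \left(-1272\right) = 424$)
$\frac{19234 z{\left(10 \right)}}{r{\left(2234 \right)}} - \frac{4036675}{-4028008} = \frac{19234 \cdot 10}{424} - \frac{4036675}{-4028008} = 192340 \cdot \frac{1}{424} - - \frac{4036675}{4028008} = \frac{48085}{106} + \frac{4036675}{4028008} = \frac{97057326115}{213484424}$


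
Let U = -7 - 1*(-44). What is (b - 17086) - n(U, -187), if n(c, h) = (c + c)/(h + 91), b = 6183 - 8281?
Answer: -920795/48 ≈ -19183.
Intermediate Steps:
b = -2098
U = 37 (U = -7 + 44 = 37)
n(c, h) = 2*c/(91 + h) (n(c, h) = (2*c)/(91 + h) = 2*c/(91 + h))
(b - 17086) - n(U, -187) = (-2098 - 17086) - 2*37/(91 - 187) = -19184 - 2*37/(-96) = -19184 - 2*37*(-1)/96 = -19184 - 1*(-37/48) = -19184 + 37/48 = -920795/48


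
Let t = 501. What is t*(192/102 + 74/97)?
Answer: 2185362/1649 ≈ 1325.3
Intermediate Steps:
t*(192/102 + 74/97) = 501*(192/102 + 74/97) = 501*(192*(1/102) + 74*(1/97)) = 501*(32/17 + 74/97) = 501*(4362/1649) = 2185362/1649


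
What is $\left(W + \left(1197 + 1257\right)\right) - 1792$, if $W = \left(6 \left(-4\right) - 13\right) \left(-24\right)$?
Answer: $1550$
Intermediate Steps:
$W = 888$ ($W = \left(-24 - 13\right) \left(-24\right) = \left(-37\right) \left(-24\right) = 888$)
$\left(W + \left(1197 + 1257\right)\right) - 1792 = \left(888 + \left(1197 + 1257\right)\right) - 1792 = \left(888 + 2454\right) - 1792 = 3342 - 1792 = 1550$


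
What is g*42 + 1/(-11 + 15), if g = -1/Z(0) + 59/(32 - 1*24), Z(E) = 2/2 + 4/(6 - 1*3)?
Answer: 292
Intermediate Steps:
Z(E) = 7/3 (Z(E) = 2*(½) + 4/(6 - 3) = 1 + 4/3 = 7/3)
g = 389/56 (g = -1/7/3 + 59/(32 - 1*24) = -1*3/7 + 59/(32 - 24) = -3/7 + 59/8 = 389/56 ≈ 6.9464)
g*42 + 1/(-11 + 15) = (389/56)*42 + 1/(-11 + 15) = 1167/4 + 1/4 = 1167/4 + ¼ = 292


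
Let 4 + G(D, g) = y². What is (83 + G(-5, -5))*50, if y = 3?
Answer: 4400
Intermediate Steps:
G(D, g) = 5 (G(D, g) = -4 + 3² = -4 + 9 = 5)
(83 + G(-5, -5))*50 = (83 + 5)*50 = 88*50 = 4400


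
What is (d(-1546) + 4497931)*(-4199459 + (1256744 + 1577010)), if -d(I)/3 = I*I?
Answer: 3649733258985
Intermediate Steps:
d(I) = -3*I**2 (d(I) = -3*I*I = -3*I**2)
(d(-1546) + 4497931)*(-4199459 + (1256744 + 1577010)) = (-3*(-1546)**2 + 4497931)*(-4199459 + (1256744 + 1577010)) = (-3*2390116 + 4497931)*(-4199459 + 2833754) = (-7170348 + 4497931)*(-1365705) = -2672417*(-1365705) = 3649733258985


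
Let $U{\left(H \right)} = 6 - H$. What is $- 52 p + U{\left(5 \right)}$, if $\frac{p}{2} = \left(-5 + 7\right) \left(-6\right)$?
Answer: $1249$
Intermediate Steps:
$p = -24$ ($p = 2 \left(-5 + 7\right) \left(-6\right) = 2 \cdot 2 \left(-6\right) = 2 \left(-12\right) = -24$)
$- 52 p + U{\left(5 \right)} = \left(-52\right) \left(-24\right) + \left(6 - 5\right) = 1248 + \left(6 - 5\right) = 1248 + 1 = 1249$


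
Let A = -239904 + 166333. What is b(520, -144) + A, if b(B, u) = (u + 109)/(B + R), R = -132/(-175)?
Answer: -6704678497/91132 ≈ -73571.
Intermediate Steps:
A = -73571
R = 132/175 (R = -132*(-1/175) = 132/175 ≈ 0.75429)
b(B, u) = (109 + u)/(132/175 + B) (b(B, u) = (u + 109)/(B + 132/175) = (109 + u)/(132/175 + B))
b(520, -144) + A = 175*(109 - 144)/(132 + 175*520) - 73571 = 175*(-35)/(132 + 91000) - 73571 = 175*(-35)/91132 - 73571 = 175*(1/91132)*(-35) - 73571 = -6125/91132 - 73571 = -6704678497/91132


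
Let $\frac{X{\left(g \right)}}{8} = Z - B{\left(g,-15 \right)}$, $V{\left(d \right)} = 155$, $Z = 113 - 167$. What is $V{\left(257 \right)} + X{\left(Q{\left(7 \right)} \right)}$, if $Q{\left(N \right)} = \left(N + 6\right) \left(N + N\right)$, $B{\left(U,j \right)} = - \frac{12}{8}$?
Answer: $-265$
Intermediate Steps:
$B{\left(U,j \right)} = - \frac{3}{2}$ ($B{\left(U,j \right)} = \left(-12\right) \frac{1}{8} = - \frac{3}{2}$)
$Z = -54$ ($Z = 113 - 167 = -54$)
$Q{\left(N \right)} = 2 N \left(6 + N\right)$ ($Q{\left(N \right)} = \left(6 + N\right) 2 N = 2 N \left(6 + N\right)$)
$X{\left(g \right)} = -420$ ($X{\left(g \right)} = 8 \left(-54 - - \frac{3}{2}\right) = 8 \left(-54 + \frac{3}{2}\right) = 8 \left(- \frac{105}{2}\right) = -420$)
$V{\left(257 \right)} + X{\left(Q{\left(7 \right)} \right)} = 155 - 420 = -265$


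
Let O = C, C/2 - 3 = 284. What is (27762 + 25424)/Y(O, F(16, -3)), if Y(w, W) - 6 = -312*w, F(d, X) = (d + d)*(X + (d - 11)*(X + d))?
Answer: -26593/89541 ≈ -0.29699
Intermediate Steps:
C = 574 (C = 6 + 2*284 = 6 + 568 = 574)
O = 574
F(d, X) = 2*d*(X + (-11 + d)*(X + d)) (F(d, X) = (2*d)*(X + (-11 + d)*(X + d)) = 2*d*(X + (-11 + d)*(X + d)))
Y(w, W) = 6 - 312*w
(27762 + 25424)/Y(O, F(16, -3)) = (27762 + 25424)/(6 - 312*574) = 53186/(6 - 179088) = 53186/(-179082) = 53186*(-1/179082) = -26593/89541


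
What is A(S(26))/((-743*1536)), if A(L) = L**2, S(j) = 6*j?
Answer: -507/23776 ≈ -0.021324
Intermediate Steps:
A(S(26))/((-743*1536)) = (6*26)**2/((-743*1536)) = 156**2/(-1141248) = 24336*(-1/1141248) = -507/23776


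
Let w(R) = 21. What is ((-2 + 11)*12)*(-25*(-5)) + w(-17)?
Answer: 13521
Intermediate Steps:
((-2 + 11)*12)*(-25*(-5)) + w(-17) = ((-2 + 11)*12)*(-25*(-5)) + 21 = (9*12)*125 + 21 = 108*125 + 21 = 13500 + 21 = 13521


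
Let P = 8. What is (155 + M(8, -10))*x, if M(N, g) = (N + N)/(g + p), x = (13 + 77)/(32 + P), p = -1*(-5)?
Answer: 6831/20 ≈ 341.55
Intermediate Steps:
p = 5
x = 9/4 (x = (13 + 77)/(32 + 8) = 90/40 = 90*(1/40) = 9/4 ≈ 2.2500)
M(N, g) = 2*N/(5 + g) (M(N, g) = (N + N)/(g + 5) = (2*N)/(5 + g) = 2*N/(5 + g))
(155 + M(8, -10))*x = (155 + 2*8/(5 - 10))*(9/4) = (155 + 2*8/(-5))*(9/4) = (155 + 2*8*(-1/5))*(9/4) = (155 - 16/5)*(9/4) = (759/5)*(9/4) = 6831/20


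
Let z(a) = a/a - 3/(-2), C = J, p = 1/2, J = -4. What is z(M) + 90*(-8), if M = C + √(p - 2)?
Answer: -1435/2 ≈ -717.50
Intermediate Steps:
p = ½ ≈ 0.50000
C = -4
M = -4 + I*√6/2 (M = -4 + √(½ - 2) = -4 + √(-3/2) = -4 + I*√6/2 ≈ -4.0 + 1.2247*I)
z(a) = 5/2 (z(a) = 1 - 3*(-½) = 1 + 3/2 = 5/2)
z(M) + 90*(-8) = 5/2 + 90*(-8) = 5/2 - 720 = -1435/2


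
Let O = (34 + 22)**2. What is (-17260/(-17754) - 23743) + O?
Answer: -182919709/8877 ≈ -20606.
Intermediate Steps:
O = 3136 (O = 56**2 = 3136)
(-17260/(-17754) - 23743) + O = (-17260/(-17754) - 23743) + 3136 = (-17260*(-1/17754) - 23743) + 3136 = (8630/8877 - 23743) + 3136 = -210757981/8877 + 3136 = -182919709/8877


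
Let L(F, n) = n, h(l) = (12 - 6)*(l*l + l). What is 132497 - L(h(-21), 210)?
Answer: 132287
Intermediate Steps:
h(l) = 6*l + 6*l² (h(l) = 6*(l² + l) = 6*(l + l²) = 6*l + 6*l²)
132497 - L(h(-21), 210) = 132497 - 1*210 = 132497 - 210 = 132287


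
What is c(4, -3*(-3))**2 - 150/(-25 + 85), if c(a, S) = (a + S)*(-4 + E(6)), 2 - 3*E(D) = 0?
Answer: 33755/18 ≈ 1875.3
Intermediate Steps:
E(D) = 2/3 (E(D) = 2/3 - 1/3*0 = 2/3 + 0 = 2/3)
c(a, S) = -10*S/3 - 10*a/3 (c(a, S) = (a + S)*(-4 + 2/3) = (S + a)*(-10/3) = -10*S/3 - 10*a/3)
c(4, -3*(-3))**2 - 150/(-25 + 85) = (-(-10)*(-3) - 10/3*4)**2 - 150/(-25 + 85) = (-10/3*9 - 40/3)**2 - 150/60 = (-30 - 40/3)**2 + (1/60)*(-150) = (-130/3)**2 - 5/2 = 16900/9 - 5/2 = 33755/18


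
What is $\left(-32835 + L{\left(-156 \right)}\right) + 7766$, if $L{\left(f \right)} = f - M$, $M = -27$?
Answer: $-25198$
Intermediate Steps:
$L{\left(f \right)} = 27 + f$ ($L{\left(f \right)} = f - -27 = f + 27 = 27 + f$)
$\left(-32835 + L{\left(-156 \right)}\right) + 7766 = \left(-32835 + \left(27 - 156\right)\right) + 7766 = \left(-32835 - 129\right) + 7766 = -32964 + 7766 = -25198$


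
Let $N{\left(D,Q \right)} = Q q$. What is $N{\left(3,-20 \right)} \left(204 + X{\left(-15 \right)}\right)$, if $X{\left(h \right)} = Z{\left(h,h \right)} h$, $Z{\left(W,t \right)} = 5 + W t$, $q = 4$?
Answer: $259680$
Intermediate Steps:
$N{\left(D,Q \right)} = 4 Q$ ($N{\left(D,Q \right)} = Q 4 = 4 Q$)
$X{\left(h \right)} = h \left(5 + h^{2}\right)$ ($X{\left(h \right)} = \left(5 + h h\right) h = \left(5 + h^{2}\right) h = h \left(5 + h^{2}\right)$)
$N{\left(3,-20 \right)} \left(204 + X{\left(-15 \right)}\right) = 4 \left(-20\right) \left(204 - 15 \left(5 + \left(-15\right)^{2}\right)\right) = - 80 \left(204 - 15 \left(5 + 225\right)\right) = - 80 \left(204 - 3450\right) = \left(-80\right) \left(-3246\right) = 259680$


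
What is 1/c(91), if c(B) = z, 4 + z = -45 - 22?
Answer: -1/71 ≈ -0.014085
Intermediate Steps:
z = -71 (z = -4 + (-45 - 22) = -4 - 67 = -71)
c(B) = -71
1/c(91) = 1/(-71) = -1/71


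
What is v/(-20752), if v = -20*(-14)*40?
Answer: -700/1297 ≈ -0.53971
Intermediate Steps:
v = 11200 (v = 280*40 = 11200)
v/(-20752) = 11200/(-20752) = 11200*(-1/20752) = -700/1297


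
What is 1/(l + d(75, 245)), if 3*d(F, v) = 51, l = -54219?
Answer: -1/54202 ≈ -1.8450e-5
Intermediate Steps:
d(F, v) = 17 (d(F, v) = (⅓)*51 = 17)
1/(l + d(75, 245)) = 1/(-54219 + 17) = 1/(-54202) = -1/54202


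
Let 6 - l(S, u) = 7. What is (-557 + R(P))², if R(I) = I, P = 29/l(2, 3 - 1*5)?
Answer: 343396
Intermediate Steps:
l(S, u) = -1 (l(S, u) = 6 - 1*7 = 6 - 7 = -1)
P = -29 (P = 29/(-1) = 29*(-1) = -29)
(-557 + R(P))² = (-557 - 29)² = (-586)² = 343396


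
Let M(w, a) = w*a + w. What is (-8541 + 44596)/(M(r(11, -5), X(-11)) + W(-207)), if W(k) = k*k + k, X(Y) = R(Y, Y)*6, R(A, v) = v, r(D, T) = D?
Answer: 36055/41927 ≈ 0.85995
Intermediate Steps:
X(Y) = 6*Y (X(Y) = Y*6 = 6*Y)
M(w, a) = w + a*w (M(w, a) = a*w + w = w + a*w)
W(k) = k + k**2 (W(k) = k**2 + k = k + k**2)
(-8541 + 44596)/(M(r(11, -5), X(-11)) + W(-207)) = (-8541 + 44596)/(11*(1 + 6*(-11)) - 207*(1 - 207)) = 36055/(11*(1 - 66) - 207*(-206)) = 36055/(11*(-65) + 42642) = 36055/(-715 + 42642) = 36055/41927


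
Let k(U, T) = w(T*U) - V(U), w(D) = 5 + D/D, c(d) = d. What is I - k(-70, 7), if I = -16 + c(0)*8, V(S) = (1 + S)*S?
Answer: 4808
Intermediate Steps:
w(D) = 6 (w(D) = 5 + 1 = 6)
V(S) = S*(1 + S)
k(U, T) = 6 - U*(1 + U)
I = -16 (I = -16 + 0*8 = -16 + 0 = -16)
I - k(-70, 7) = -16 - (6 - 1*(-70)*(1 - 70)) = -16 - (6 - 1*(-70)*(-69)) = -16 - (6 - 4830) = -16 - 1*(-4824) = -16 + 4824 = 4808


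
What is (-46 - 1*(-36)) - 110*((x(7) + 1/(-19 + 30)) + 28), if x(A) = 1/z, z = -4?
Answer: -6145/2 ≈ -3072.5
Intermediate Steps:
x(A) = -¼ (x(A) = 1/(-4) = -¼)
(-46 - 1*(-36)) - 110*((x(7) + 1/(-19 + 30)) + 28) = (-46 - 1*(-36)) - 110*((-¼ + 1/(-19 + 30)) + 28) = (-46 + 36) - 110*((-¼ + 1/11) + 28) = -10 - 110*((-¼ + 1/11) + 28) = -10 - 110*(-7/44 + 28) = -10 - 110*1225/44 = -10 - 6125/2 = -6145/2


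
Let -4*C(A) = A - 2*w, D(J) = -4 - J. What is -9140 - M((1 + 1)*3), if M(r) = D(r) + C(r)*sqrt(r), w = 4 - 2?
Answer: -9130 + sqrt(6)/2 ≈ -9128.8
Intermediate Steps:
w = 2
C(A) = 1 - A/4 (C(A) = -(A - 2*2)/4 = -(A - 4)/4 = -(-4 + A)/4 = 1 - A/4)
M(r) = -4 - r + sqrt(r)*(1 - r/4) (M(r) = (-4 - r) + (1 - r/4)*sqrt(r) = (-4 - r) + sqrt(r)*(1 - r/4) = -4 - r + sqrt(r)*(1 - r/4))
-9140 - M((1 + 1)*3) = -9140 - (-4 - (1 + 1)*3 - sqrt((1 + 1)*3)*(-4 + (1 + 1)*3)/4) = -9140 - (-4 - 2*3 - sqrt(2*3)*(-4 + 2*3)/4) = -9140 - (-4 - 1*6 - sqrt(6)*(-4 + 6)/4) = -9140 - (-4 - 6 - 1/4*sqrt(6)*2) = -9140 - (-4 - 6 - sqrt(6)/2) = -9140 - (-10 - sqrt(6)/2) = -9140 + (10 + sqrt(6)/2) = -9130 + sqrt(6)/2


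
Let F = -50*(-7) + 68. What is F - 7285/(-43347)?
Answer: 18126331/43347 ≈ 418.17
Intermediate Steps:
F = 418 (F = 350 + 68 = 418)
F - 7285/(-43347) = 418 - 7285/(-43347) = 418 - 7285*(-1/43347) = 418 + 7285/43347 = 18126331/43347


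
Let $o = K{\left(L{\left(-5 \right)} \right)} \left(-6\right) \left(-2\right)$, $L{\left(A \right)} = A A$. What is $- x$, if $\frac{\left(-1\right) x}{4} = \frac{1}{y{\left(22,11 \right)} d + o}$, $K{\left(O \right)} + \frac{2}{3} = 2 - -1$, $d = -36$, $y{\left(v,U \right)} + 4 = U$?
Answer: $- \frac{1}{56} \approx -0.017857$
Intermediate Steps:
$L{\left(A \right)} = A^{2}$
$y{\left(v,U \right)} = -4 + U$
$K{\left(O \right)} = \frac{7}{3}$ ($K{\left(O \right)} = - \frac{2}{3} + \left(2 - -1\right) = - \frac{2}{3} + \left(2 + 1\right) = - \frac{2}{3} + 3 = \frac{7}{3}$)
$o = 28$ ($o = \frac{7}{3} \left(-6\right) \left(-2\right) = \left(-14\right) \left(-2\right) = 28$)
$x = \frac{1}{56}$ ($x = - \frac{4}{\left(-4 + 11\right) \left(-36\right) + 28} = - \frac{4}{7 \left(-36\right) + 28} = - \frac{4}{-252 + 28} = - \frac{4}{-224} = \left(-4\right) \left(- \frac{1}{224}\right) = \frac{1}{56} \approx 0.017857$)
$- x = \left(-1\right) \frac{1}{56} = - \frac{1}{56}$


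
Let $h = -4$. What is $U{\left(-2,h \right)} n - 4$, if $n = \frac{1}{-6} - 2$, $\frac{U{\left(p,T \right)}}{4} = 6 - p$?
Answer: $- \frac{220}{3} \approx -73.333$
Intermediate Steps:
$U{\left(p,T \right)} = 24 - 4 p$ ($U{\left(p,T \right)} = 4 \left(6 - p\right) = 24 - 4 p$)
$n = - \frac{13}{6}$ ($n = - \frac{1}{6} - 2 = - \frac{13}{6} \approx -2.1667$)
$U{\left(-2,h \right)} n - 4 = \left(24 - -8\right) \left(- \frac{13}{6}\right) - 4 = \left(24 + 8\right) \left(- \frac{13}{6}\right) - 4 = 32 \left(- \frac{13}{6}\right) - 4 = - \frac{208}{3} - 4 = - \frac{220}{3}$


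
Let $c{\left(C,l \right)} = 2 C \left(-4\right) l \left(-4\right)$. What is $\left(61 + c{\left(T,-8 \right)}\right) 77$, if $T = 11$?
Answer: $-212135$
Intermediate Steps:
$c{\left(C,l \right)} = 32 C l$ ($c{\left(C,l \right)} = 2 - 4 C l \left(-4\right) = 2 \left(- 4 C l\right) \left(-4\right) = - 8 C l \left(-4\right) = 32 C l$)
$\left(61 + c{\left(T,-8 \right)}\right) 77 = \left(61 + 32 \cdot 11 \left(-8\right)\right) 77 = \left(61 - 2816\right) 77 = \left(-2755\right) 77 = -212135$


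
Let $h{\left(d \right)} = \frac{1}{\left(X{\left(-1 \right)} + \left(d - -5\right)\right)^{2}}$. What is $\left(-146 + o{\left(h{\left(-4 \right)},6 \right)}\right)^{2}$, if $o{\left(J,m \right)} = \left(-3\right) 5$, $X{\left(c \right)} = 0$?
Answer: $25921$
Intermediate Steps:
$h{\left(d \right)} = \frac{1}{\left(5 + d\right)^{2}}$ ($h{\left(d \right)} = \frac{1}{\left(0 + \left(d - -5\right)\right)^{2}} = \frac{1}{\left(0 + \left(d + 5\right)\right)^{2}} = \frac{1}{\left(0 + \left(5 + d\right)\right)^{2}} = \frac{1}{\left(5 + d\right)^{2}}$)
$o{\left(J,m \right)} = -15$
$\left(-146 + o{\left(h{\left(-4 \right)},6 \right)}\right)^{2} = \left(-146 - 15\right)^{2} = \left(-161\right)^{2} = 25921$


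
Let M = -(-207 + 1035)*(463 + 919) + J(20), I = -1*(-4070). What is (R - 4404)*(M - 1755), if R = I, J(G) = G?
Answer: 382774354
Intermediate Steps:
I = 4070
R = 4070
M = -1144276 (M = -(-207 + 1035)*(463 + 919) + 20 = -828*1382 + 20 = -1*1144296 + 20 = -1144296 + 20 = -1144276)
(R - 4404)*(M - 1755) = (4070 - 4404)*(-1144276 - 1755) = -334*(-1146031) = 382774354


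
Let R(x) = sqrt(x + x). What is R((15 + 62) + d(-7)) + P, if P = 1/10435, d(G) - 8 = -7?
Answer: 1/10435 + 2*sqrt(39) ≈ 12.490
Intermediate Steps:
d(G) = 1 (d(G) = 8 - 7 = 1)
R(x) = sqrt(2)*sqrt(x) (R(x) = sqrt(2*x) = sqrt(2)*sqrt(x))
P = 1/10435 ≈ 9.5831e-5
R((15 + 62) + d(-7)) + P = sqrt(2)*sqrt((15 + 62) + 1) + 1/10435 = sqrt(2)*sqrt(77 + 1) + 1/10435 = sqrt(2)*sqrt(78) + 1/10435 = 2*sqrt(39) + 1/10435 = 1/10435 + 2*sqrt(39)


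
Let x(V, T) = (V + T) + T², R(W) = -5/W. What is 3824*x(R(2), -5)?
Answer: 66920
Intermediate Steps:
x(V, T) = T + V + T² (x(V, T) = (T + V) + T² = T + V + T²)
3824*x(R(2), -5) = 3824*(-5 - 5/2 + (-5)²) = 3824*(-5 - 5*½ + 25) = 3824*(-5 - 5/2 + 25) = 3824*(35/2) = 66920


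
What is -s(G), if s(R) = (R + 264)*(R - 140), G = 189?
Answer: -22197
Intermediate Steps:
s(R) = (-140 + R)*(264 + R) (s(R) = (264 + R)*(-140 + R) = (-140 + R)*(264 + R))
-s(G) = -(-36960 + 189² + 124*189) = -(-36960 + 35721 + 23436) = -1*22197 = -22197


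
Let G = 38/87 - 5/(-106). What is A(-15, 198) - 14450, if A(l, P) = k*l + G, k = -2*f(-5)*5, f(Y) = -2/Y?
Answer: -132700117/9222 ≈ -14390.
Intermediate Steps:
G = 4463/9222 (G = 38*(1/87) - 5*(-1/106) = 38/87 + 5/106 = 4463/9222 ≈ 0.48395)
k = -4 (k = -(-4)/(-5)*5 = -(-4)*(-1)/5*5 = -2*⅖*5 = -⅘*5 = -4)
A(l, P) = 4463/9222 - 4*l (A(l, P) = -4*l + 4463/9222 = 4463/9222 - 4*l)
A(-15, 198) - 14450 = (4463/9222 - 4*(-15)) - 14450 = (4463/9222 + 60) - 14450 = 557783/9222 - 14450 = -132700117/9222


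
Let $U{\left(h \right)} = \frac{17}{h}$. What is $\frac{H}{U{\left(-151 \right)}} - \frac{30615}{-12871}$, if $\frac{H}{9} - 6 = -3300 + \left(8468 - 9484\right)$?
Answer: $\frac{75389700045}{218807} \approx 3.4455 \cdot 10^{5}$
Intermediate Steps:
$H = -38790$ ($H = 54 + 9 \left(-3300 + \left(8468 - 9484\right)\right) = 54 + 9 \left(-3300 - 1016\right) = 54 + 9 \left(-4316\right) = 54 - 38844 = -38790$)
$\frac{H}{U{\left(-151 \right)}} - \frac{30615}{-12871} = - \frac{38790}{17 \frac{1}{-151}} - \frac{30615}{-12871} = - \frac{38790}{17 \left(- \frac{1}{151}\right)} - - \frac{30615}{12871} = - \frac{38790}{- \frac{17}{151}} + \frac{30615}{12871} = \left(-38790\right) \left(- \frac{151}{17}\right) + \frac{30615}{12871} = \frac{5857290}{17} + \frac{30615}{12871} = \frac{75389700045}{218807}$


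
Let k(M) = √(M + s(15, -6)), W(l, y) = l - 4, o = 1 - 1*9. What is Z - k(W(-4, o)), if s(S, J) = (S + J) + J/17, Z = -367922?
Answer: -367922 - √187/17 ≈ -3.6792e+5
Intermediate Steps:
s(S, J) = S + 18*J/17 (s(S, J) = (J + S) + J*(1/17) = (J + S) + J/17 = S + 18*J/17)
o = -8 (o = 1 - 9 = -8)
W(l, y) = -4 + l
k(M) = √(147/17 + M) (k(M) = √(M + (15 + (18/17)*(-6))) = √(M + (15 - 108/17)) = √(M + 147/17) = √(147/17 + M))
Z - k(W(-4, o)) = -367922 - √(2499 + 289*(-4 - 4))/17 = -367922 - √(2499 + 289*(-8))/17 = -367922 - √(2499 - 2312)/17 = -367922 - √187/17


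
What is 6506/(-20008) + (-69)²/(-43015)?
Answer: -187556839/430322060 ≈ -0.43585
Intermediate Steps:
6506/(-20008) + (-69)²/(-43015) = 6506*(-1/20008) + 4761*(-1/43015) = -3253/10004 - 4761/43015 = -187556839/430322060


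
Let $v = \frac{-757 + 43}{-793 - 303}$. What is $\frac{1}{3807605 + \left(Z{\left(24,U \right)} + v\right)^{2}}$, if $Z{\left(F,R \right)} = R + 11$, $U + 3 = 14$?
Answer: $\frac{300304}{1143593094489} \approx 2.626 \cdot 10^{-7}$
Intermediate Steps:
$U = 11$ ($U = -3 + 14 = 11$)
$Z{\left(F,R \right)} = 11 + R$
$v = \frac{357}{548}$ ($v = - \frac{714}{-1096} = \left(-714\right) \left(- \frac{1}{1096}\right) = \frac{357}{548} \approx 0.65146$)
$\frac{1}{3807605 + \left(Z{\left(24,U \right)} + v\right)^{2}} = \frac{1}{3807605 + \left(\left(11 + 11\right) + \frac{357}{548}\right)^{2}} = \frac{1}{3807605 + \left(22 + \frac{357}{548}\right)^{2}} = \frac{1}{3807605 + \left(\frac{12413}{548}\right)^{2}} = \frac{1}{3807605 + \frac{154082569}{300304}} = \frac{1}{\frac{1143593094489}{300304}} = \frac{300304}{1143593094489}$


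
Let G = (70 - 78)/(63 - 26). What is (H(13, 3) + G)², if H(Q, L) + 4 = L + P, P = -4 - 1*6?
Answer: 172225/1369 ≈ 125.80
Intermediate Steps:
P = -10 (P = -4 - 6 = -10)
G = -8/37 ≈ -0.21622
H(Q, L) = -14 + L (H(Q, L) = -4 + (L - 10) = -4 + (-10 + L) = -14 + L)
(H(13, 3) + G)² = ((-14 + 3) - 8/37)² = (-11 - 8/37)² = (-415/37)² = 172225/1369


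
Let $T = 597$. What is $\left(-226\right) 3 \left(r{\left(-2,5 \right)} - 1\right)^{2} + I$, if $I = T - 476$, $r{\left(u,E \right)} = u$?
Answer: $-5981$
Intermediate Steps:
$I = 121$ ($I = 597 - 476 = 121$)
$\left(-226\right) 3 \left(r{\left(-2,5 \right)} - 1\right)^{2} + I = \left(-226\right) 3 \left(-2 - 1\right)^{2} + 121 = - 678 \left(-3\right)^{2} + 121 = \left(-678\right) 9 + 121 = -6102 + 121 = -5981$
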